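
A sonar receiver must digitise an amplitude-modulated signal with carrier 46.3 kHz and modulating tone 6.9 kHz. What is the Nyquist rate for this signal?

106.4 kHz

AM sidebands sit at fc ± fm = 39.4 kHz and 53.2 kHz.
Highest-frequency component: 53.2 kHz.
Nyquist rate = 2 × 53.2 kHz = 106.4 kHz.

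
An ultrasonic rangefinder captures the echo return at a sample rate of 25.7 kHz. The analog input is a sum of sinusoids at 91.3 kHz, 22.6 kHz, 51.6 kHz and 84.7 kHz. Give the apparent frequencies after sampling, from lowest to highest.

0.2 kHz, 3.1 kHz, 7.6 kHz, 11.5 kHz

fs/2 = 12.85 kHz.
91.3 kHz mod fs = 14.2 kHz.
14.2 kHz > fs/2 = 12.85 kHz, folds to fs − 14.2 kHz = 11.5 kHz.
22.6 kHz > fs/2 = 12.85 kHz, folds to fs − 22.6 kHz = 3.1 kHz.
51.6 kHz mod fs = 0.2 kHz.
0.2 kHz ≤ fs/2 = 12.85 kHz, appears at 0.2 kHz.
84.7 kHz mod fs = 7.6 kHz.
7.6 kHz ≤ fs/2 = 12.85 kHz, appears at 7.6 kHz.
Distinct values: {0.2 kHz, 3.1 kHz, 7.6 kHz, 11.5 kHz}.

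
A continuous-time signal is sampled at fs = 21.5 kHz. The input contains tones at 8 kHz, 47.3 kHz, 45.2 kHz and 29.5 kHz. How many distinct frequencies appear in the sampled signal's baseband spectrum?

3

fs/2 = 10.75 kHz.
8 kHz ≤ fs/2 = 10.75 kHz, passes unchanged.
47.3 kHz mod fs = 4.3 kHz.
4.3 kHz ≤ fs/2 = 10.75 kHz, appears at 4.3 kHz.
45.2 kHz mod fs = 2.2 kHz.
2.2 kHz ≤ fs/2 = 10.75 kHz, appears at 2.2 kHz.
29.5 kHz mod fs = 8 kHz.
8 kHz ≤ fs/2 = 10.75 kHz, appears at 8 kHz.
Distinct values: {2.2 kHz, 4.3 kHz, 8 kHz} → 3.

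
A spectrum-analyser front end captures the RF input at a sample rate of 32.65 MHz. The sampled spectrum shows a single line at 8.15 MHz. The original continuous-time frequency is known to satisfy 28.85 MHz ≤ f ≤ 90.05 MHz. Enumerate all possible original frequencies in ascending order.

Frequencies that alias to 8.15 MHz are k·fs ± 8.15 MHz for integer k ≥ 0.
k=0: 8.15 MHz.
k=1: 24.5 MHz, 40.8 MHz.
k=2: 57.15 MHz, 73.45 MHz.
k=3: 89.8 MHz, 106.1 MHz.
k=4: 122.45 MHz, 138.75 MHz.
Within [28.85 MHz, 90.05 MHz]: 40.8 MHz, 57.15 MHz, 73.45 MHz, 89.8 MHz.

40.8 MHz, 57.15 MHz, 73.45 MHz, 89.8 MHz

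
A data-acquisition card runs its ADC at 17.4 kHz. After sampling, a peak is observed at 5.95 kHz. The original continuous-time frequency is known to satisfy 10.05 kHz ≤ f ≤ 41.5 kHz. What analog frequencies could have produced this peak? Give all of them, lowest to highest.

11.45 kHz, 23.35 kHz, 28.85 kHz, 40.75 kHz

Frequencies that alias to 5.95 kHz are k·fs ± 5.95 kHz for integer k ≥ 0.
k=0: 5.95 kHz.
k=1: 11.45 kHz, 23.35 kHz.
k=2: 28.85 kHz, 40.75 kHz.
k=3: 46.25 kHz, 58.15 kHz.
Within [10.05 kHz, 41.5 kHz]: 11.45 kHz, 23.35 kHz, 28.85 kHz, 40.75 kHz.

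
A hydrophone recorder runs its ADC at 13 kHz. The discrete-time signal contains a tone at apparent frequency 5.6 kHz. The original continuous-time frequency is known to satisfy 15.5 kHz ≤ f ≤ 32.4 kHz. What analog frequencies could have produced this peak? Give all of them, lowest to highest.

18.6 kHz, 20.4 kHz, 31.6 kHz

Frequencies that alias to 5.6 kHz are k·fs ± 5.6 kHz for integer k ≥ 0.
k=0: 5.6 kHz.
k=1: 7.4 kHz, 18.6 kHz.
k=2: 20.4 kHz, 31.6 kHz.
k=3: 33.4 kHz, 44.6 kHz.
Within [15.5 kHz, 32.4 kHz]: 18.6 kHz, 20.4 kHz, 31.6 kHz.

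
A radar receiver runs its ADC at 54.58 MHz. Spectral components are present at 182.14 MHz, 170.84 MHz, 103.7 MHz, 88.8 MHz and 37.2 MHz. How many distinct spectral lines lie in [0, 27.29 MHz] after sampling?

fs/2 = 27.29 MHz.
182.14 MHz mod fs = 18.4 MHz.
18.4 MHz ≤ fs/2 = 27.29 MHz, appears at 18.4 MHz.
170.84 MHz mod fs = 7.1 MHz.
7.1 MHz ≤ fs/2 = 27.29 MHz, appears at 7.1 MHz.
103.7 MHz mod fs = 49.12 MHz.
49.12 MHz > fs/2 = 27.29 MHz, folds to fs − 49.12 MHz = 5.46 MHz.
88.8 MHz mod fs = 34.22 MHz.
34.22 MHz > fs/2 = 27.29 MHz, folds to fs − 34.22 MHz = 20.36 MHz.
37.2 MHz > fs/2 = 27.29 MHz, folds to fs − 37.2 MHz = 17.38 MHz.
Distinct values: {5.46 MHz, 7.1 MHz, 17.38 MHz, 18.4 MHz, 20.36 MHz} → 5.

5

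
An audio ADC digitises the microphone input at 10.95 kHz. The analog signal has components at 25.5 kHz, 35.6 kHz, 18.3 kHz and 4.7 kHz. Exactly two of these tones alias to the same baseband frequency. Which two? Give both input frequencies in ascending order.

fs/2 = 5.475 kHz.
25.5 kHz mod fs = 3.6 kHz.
3.6 kHz ≤ fs/2 = 5.475 kHz, appears at 3.6 kHz.
35.6 kHz mod fs = 2.75 kHz.
2.75 kHz ≤ fs/2 = 5.475 kHz, appears at 2.75 kHz.
18.3 kHz mod fs = 7.35 kHz.
7.35 kHz > fs/2 = 5.475 kHz, folds to fs − 7.35 kHz = 3.6 kHz.
4.7 kHz ≤ fs/2 = 5.475 kHz, passes unchanged.
18.3 kHz and 25.5 kHz both map to 3.6 kHz.

18.3 kHz, 25.5 kHz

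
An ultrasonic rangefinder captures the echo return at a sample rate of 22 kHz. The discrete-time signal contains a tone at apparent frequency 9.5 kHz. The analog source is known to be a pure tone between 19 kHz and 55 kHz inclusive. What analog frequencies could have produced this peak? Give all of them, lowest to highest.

31.5 kHz, 34.5 kHz, 53.5 kHz

Frequencies that alias to 9.5 kHz are k·fs ± 9.5 kHz for integer k ≥ 0.
k=0: 9.5 kHz.
k=1: 12.5 kHz, 31.5 kHz.
k=2: 34.5 kHz, 53.5 kHz.
k=3: 56.5 kHz, 75.5 kHz.
Within [19 kHz, 55 kHz]: 31.5 kHz, 34.5 kHz, 53.5 kHz.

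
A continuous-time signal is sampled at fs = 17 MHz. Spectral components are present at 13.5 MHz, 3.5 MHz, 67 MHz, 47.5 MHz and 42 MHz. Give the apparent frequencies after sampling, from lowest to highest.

1 MHz, 3.5 MHz, 8 MHz

fs/2 = 8.5 MHz.
13.5 MHz > fs/2 = 8.5 MHz, folds to fs − 13.5 MHz = 3.5 MHz.
3.5 MHz ≤ fs/2 = 8.5 MHz, passes unchanged.
67 MHz mod fs = 16 MHz.
16 MHz > fs/2 = 8.5 MHz, folds to fs − 16 MHz = 1 MHz.
47.5 MHz mod fs = 13.5 MHz.
13.5 MHz > fs/2 = 8.5 MHz, folds to fs − 13.5 MHz = 3.5 MHz.
42 MHz mod fs = 8 MHz.
8 MHz ≤ fs/2 = 8.5 MHz, appears at 8 MHz.
Distinct values: {1 MHz, 3.5 MHz, 8 MHz}.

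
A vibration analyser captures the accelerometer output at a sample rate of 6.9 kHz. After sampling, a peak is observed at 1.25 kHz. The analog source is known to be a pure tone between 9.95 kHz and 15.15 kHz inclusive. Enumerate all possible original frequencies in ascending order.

Frequencies that alias to 1.25 kHz are k·fs ± 1.25 kHz for integer k ≥ 0.
k=0: 1.25 kHz.
k=1: 5.65 kHz, 8.15 kHz.
k=2: 12.55 kHz, 15.05 kHz.
k=3: 19.45 kHz, 21.95 kHz.
Within [9.95 kHz, 15.15 kHz]: 12.55 kHz, 15.05 kHz.

12.55 kHz, 15.05 kHz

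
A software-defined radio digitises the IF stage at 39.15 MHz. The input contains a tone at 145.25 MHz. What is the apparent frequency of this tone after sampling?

145.25 MHz mod fs = 27.8 MHz.
27.8 MHz > fs/2 = 19.575 MHz, folds to fs − 27.8 MHz = 11.35 MHz.

11.35 MHz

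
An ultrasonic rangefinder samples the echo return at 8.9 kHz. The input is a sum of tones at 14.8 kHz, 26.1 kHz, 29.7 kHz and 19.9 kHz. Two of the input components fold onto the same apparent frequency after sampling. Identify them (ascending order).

14.8 kHz, 29.7 kHz

fs/2 = 4.45 kHz.
14.8 kHz mod fs = 5.9 kHz.
5.9 kHz > fs/2 = 4.45 kHz, folds to fs − 5.9 kHz = 3 kHz.
26.1 kHz mod fs = 8.3 kHz.
8.3 kHz > fs/2 = 4.45 kHz, folds to fs − 8.3 kHz = 0.6 kHz.
29.7 kHz mod fs = 3 kHz.
3 kHz ≤ fs/2 = 4.45 kHz, appears at 3 kHz.
19.9 kHz mod fs = 2.1 kHz.
2.1 kHz ≤ fs/2 = 4.45 kHz, appears at 2.1 kHz.
14.8 kHz and 29.7 kHz both map to 3 kHz.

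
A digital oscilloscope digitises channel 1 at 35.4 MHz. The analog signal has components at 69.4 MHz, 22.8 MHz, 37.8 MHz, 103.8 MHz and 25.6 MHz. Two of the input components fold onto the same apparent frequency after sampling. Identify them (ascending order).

37.8 MHz, 103.8 MHz

fs/2 = 17.7 MHz.
69.4 MHz mod fs = 34 MHz.
34 MHz > fs/2 = 17.7 MHz, folds to fs − 34 MHz = 1.4 MHz.
22.8 MHz > fs/2 = 17.7 MHz, folds to fs − 22.8 MHz = 12.6 MHz.
37.8 MHz mod fs = 2.4 MHz.
2.4 MHz ≤ fs/2 = 17.7 MHz, appears at 2.4 MHz.
103.8 MHz mod fs = 33 MHz.
33 MHz > fs/2 = 17.7 MHz, folds to fs − 33 MHz = 2.4 MHz.
25.6 MHz > fs/2 = 17.7 MHz, folds to fs − 25.6 MHz = 9.8 MHz.
37.8 MHz and 103.8 MHz both map to 2.4 MHz.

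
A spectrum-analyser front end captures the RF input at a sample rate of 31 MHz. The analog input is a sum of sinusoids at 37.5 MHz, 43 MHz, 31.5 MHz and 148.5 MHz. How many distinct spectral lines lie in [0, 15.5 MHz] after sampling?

fs/2 = 15.5 MHz.
37.5 MHz mod fs = 6.5 MHz.
6.5 MHz ≤ fs/2 = 15.5 MHz, appears at 6.5 MHz.
43 MHz mod fs = 12 MHz.
12 MHz ≤ fs/2 = 15.5 MHz, appears at 12 MHz.
31.5 MHz mod fs = 0.5 MHz.
0.5 MHz ≤ fs/2 = 15.5 MHz, appears at 0.5 MHz.
148.5 MHz mod fs = 24.5 MHz.
24.5 MHz > fs/2 = 15.5 MHz, folds to fs − 24.5 MHz = 6.5 MHz.
Distinct values: {0.5 MHz, 6.5 MHz, 12 MHz} → 3.

3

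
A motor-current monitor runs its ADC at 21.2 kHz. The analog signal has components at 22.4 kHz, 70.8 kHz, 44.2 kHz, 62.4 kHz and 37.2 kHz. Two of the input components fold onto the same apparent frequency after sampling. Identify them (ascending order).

22.4 kHz, 62.4 kHz

fs/2 = 10.6 kHz.
22.4 kHz mod fs = 1.2 kHz.
1.2 kHz ≤ fs/2 = 10.6 kHz, appears at 1.2 kHz.
70.8 kHz mod fs = 7.2 kHz.
7.2 kHz ≤ fs/2 = 10.6 kHz, appears at 7.2 kHz.
44.2 kHz mod fs = 1.8 kHz.
1.8 kHz ≤ fs/2 = 10.6 kHz, appears at 1.8 kHz.
62.4 kHz mod fs = 20 kHz.
20 kHz > fs/2 = 10.6 kHz, folds to fs − 20 kHz = 1.2 kHz.
37.2 kHz mod fs = 16 kHz.
16 kHz > fs/2 = 10.6 kHz, folds to fs − 16 kHz = 5.2 kHz.
22.4 kHz and 62.4 kHz both map to 1.2 kHz.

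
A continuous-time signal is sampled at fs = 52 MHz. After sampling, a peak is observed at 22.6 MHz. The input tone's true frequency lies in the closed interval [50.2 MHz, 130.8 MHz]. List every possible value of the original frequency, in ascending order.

Frequencies that alias to 22.6 MHz are k·fs ± 22.6 MHz for integer k ≥ 0.
k=0: 22.6 MHz.
k=1: 29.4 MHz, 74.6 MHz.
k=2: 81.4 MHz, 126.6 MHz.
k=3: 133.4 MHz, 178.6 MHz.
Within [50.2 MHz, 130.8 MHz]: 74.6 MHz, 81.4 MHz, 126.6 MHz.

74.6 MHz, 81.4 MHz, 126.6 MHz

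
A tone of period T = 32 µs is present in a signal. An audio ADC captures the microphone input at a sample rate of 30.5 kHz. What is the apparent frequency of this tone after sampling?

0.75 kHz

T = 32 µs → f = 1/T = 31.25 kHz.
31.25 kHz mod fs = 0.75 kHz.
0.75 kHz ≤ fs/2 = 15.25 kHz, appears at 0.75 kHz.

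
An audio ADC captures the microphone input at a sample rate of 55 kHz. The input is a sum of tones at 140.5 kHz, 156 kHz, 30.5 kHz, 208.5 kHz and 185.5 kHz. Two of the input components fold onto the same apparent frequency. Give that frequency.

24.5 kHz

fs/2 = 27.5 kHz.
140.5 kHz mod fs = 30.5 kHz.
30.5 kHz > fs/2 = 27.5 kHz, folds to fs − 30.5 kHz = 24.5 kHz.
156 kHz mod fs = 46 kHz.
46 kHz > fs/2 = 27.5 kHz, folds to fs − 46 kHz = 9 kHz.
30.5 kHz > fs/2 = 27.5 kHz, folds to fs − 30.5 kHz = 24.5 kHz.
208.5 kHz mod fs = 43.5 kHz.
43.5 kHz > fs/2 = 27.5 kHz, folds to fs − 43.5 kHz = 11.5 kHz.
185.5 kHz mod fs = 20.5 kHz.
20.5 kHz ≤ fs/2 = 27.5 kHz, appears at 20.5 kHz.
30.5 kHz and 140.5 kHz both map to 24.5 kHz.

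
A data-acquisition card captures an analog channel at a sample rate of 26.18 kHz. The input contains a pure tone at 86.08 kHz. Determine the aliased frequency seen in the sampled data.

86.08 kHz mod fs = 7.54 kHz.
7.54 kHz ≤ fs/2 = 13.09 kHz, appears at 7.54 kHz.

7.54 kHz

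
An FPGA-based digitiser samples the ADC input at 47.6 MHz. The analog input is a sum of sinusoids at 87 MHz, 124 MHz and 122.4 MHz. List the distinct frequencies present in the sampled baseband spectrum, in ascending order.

fs/2 = 23.8 MHz.
87 MHz mod fs = 39.4 MHz.
39.4 MHz > fs/2 = 23.8 MHz, folds to fs − 39.4 MHz = 8.2 MHz.
124 MHz mod fs = 28.8 MHz.
28.8 MHz > fs/2 = 23.8 MHz, folds to fs − 28.8 MHz = 18.8 MHz.
122.4 MHz mod fs = 27.2 MHz.
27.2 MHz > fs/2 = 23.8 MHz, folds to fs − 27.2 MHz = 20.4 MHz.
Distinct values: {8.2 MHz, 18.8 MHz, 20.4 MHz}.

8.2 MHz, 18.8 MHz, 20.4 MHz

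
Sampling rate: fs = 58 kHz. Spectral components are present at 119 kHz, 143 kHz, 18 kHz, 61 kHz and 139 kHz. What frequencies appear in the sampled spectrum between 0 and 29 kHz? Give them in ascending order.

3 kHz, 18 kHz, 23 kHz, 27 kHz

fs/2 = 29 kHz.
119 kHz mod fs = 3 kHz.
3 kHz ≤ fs/2 = 29 kHz, appears at 3 kHz.
143 kHz mod fs = 27 kHz.
27 kHz ≤ fs/2 = 29 kHz, appears at 27 kHz.
18 kHz ≤ fs/2 = 29 kHz, passes unchanged.
61 kHz mod fs = 3 kHz.
3 kHz ≤ fs/2 = 29 kHz, appears at 3 kHz.
139 kHz mod fs = 23 kHz.
23 kHz ≤ fs/2 = 29 kHz, appears at 23 kHz.
Distinct values: {3 kHz, 18 kHz, 23 kHz, 27 kHz}.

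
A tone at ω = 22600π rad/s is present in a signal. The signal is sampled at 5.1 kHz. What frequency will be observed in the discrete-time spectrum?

ω = 22600π rad/s → f = ω/(2π) = 11300 Hz = 11.3 kHz.
11.3 kHz mod fs = 1.1 kHz.
1.1 kHz ≤ fs/2 = 2.55 kHz, appears at 1.1 kHz.

1.1 kHz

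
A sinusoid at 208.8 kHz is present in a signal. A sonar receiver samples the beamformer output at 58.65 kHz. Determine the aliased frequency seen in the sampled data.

208.8 kHz mod fs = 32.85 kHz.
32.85 kHz > fs/2 = 29.325 kHz, folds to fs − 32.85 kHz = 25.8 kHz.

25.8 kHz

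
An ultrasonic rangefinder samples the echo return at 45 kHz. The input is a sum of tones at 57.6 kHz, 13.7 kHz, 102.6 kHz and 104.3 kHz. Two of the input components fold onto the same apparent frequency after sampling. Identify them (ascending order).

57.6 kHz, 102.6 kHz

fs/2 = 22.5 kHz.
57.6 kHz mod fs = 12.6 kHz.
12.6 kHz ≤ fs/2 = 22.5 kHz, appears at 12.6 kHz.
13.7 kHz ≤ fs/2 = 22.5 kHz, passes unchanged.
102.6 kHz mod fs = 12.6 kHz.
12.6 kHz ≤ fs/2 = 22.5 kHz, appears at 12.6 kHz.
104.3 kHz mod fs = 14.3 kHz.
14.3 kHz ≤ fs/2 = 22.5 kHz, appears at 14.3 kHz.
57.6 kHz and 102.6 kHz both map to 12.6 kHz.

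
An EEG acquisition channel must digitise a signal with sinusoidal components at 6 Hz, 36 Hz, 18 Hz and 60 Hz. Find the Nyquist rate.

120 Hz

Highest-frequency component: 60 Hz.
Nyquist rate = 2 × 60 Hz = 120 Hz.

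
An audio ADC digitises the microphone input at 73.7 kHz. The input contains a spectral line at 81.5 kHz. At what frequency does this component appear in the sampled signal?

81.5 kHz mod fs = 7.8 kHz.
7.8 kHz ≤ fs/2 = 36.85 kHz, appears at 7.8 kHz.

7.8 kHz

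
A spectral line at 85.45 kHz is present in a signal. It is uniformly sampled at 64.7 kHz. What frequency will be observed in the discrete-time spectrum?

20.75 kHz

85.45 kHz mod fs = 20.75 kHz.
20.75 kHz ≤ fs/2 = 32.35 kHz, appears at 20.75 kHz.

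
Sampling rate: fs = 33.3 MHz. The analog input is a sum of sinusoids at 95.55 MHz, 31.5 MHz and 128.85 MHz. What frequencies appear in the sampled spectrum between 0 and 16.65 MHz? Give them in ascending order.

fs/2 = 16.65 MHz.
95.55 MHz mod fs = 28.95 MHz.
28.95 MHz > fs/2 = 16.65 MHz, folds to fs − 28.95 MHz = 4.35 MHz.
31.5 MHz > fs/2 = 16.65 MHz, folds to fs − 31.5 MHz = 1.8 MHz.
128.85 MHz mod fs = 28.95 MHz.
28.95 MHz > fs/2 = 16.65 MHz, folds to fs − 28.95 MHz = 4.35 MHz.
Distinct values: {1.8 MHz, 4.35 MHz}.

1.8 MHz, 4.35 MHz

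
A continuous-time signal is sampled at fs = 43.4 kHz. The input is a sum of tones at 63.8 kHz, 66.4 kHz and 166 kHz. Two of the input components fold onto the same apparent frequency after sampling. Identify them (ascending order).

63.8 kHz, 66.4 kHz

fs/2 = 21.7 kHz.
63.8 kHz mod fs = 20.4 kHz.
20.4 kHz ≤ fs/2 = 21.7 kHz, appears at 20.4 kHz.
66.4 kHz mod fs = 23 kHz.
23 kHz > fs/2 = 21.7 kHz, folds to fs − 23 kHz = 20.4 kHz.
166 kHz mod fs = 35.8 kHz.
35.8 kHz > fs/2 = 21.7 kHz, folds to fs − 35.8 kHz = 7.6 kHz.
63.8 kHz and 66.4 kHz both map to 20.4 kHz.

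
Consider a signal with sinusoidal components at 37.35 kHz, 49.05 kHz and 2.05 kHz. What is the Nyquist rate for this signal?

98.1 kHz

Highest-frequency component: 49.05 kHz.
Nyquist rate = 2 × 49.05 kHz = 98.1 kHz.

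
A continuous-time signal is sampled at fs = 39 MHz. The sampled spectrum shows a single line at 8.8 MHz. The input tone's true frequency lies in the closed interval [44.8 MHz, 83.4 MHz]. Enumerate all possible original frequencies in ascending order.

47.8 MHz, 69.2 MHz

Frequencies that alias to 8.8 MHz are k·fs ± 8.8 MHz for integer k ≥ 0.
k=0: 8.8 MHz.
k=1: 30.2 MHz, 47.8 MHz.
k=2: 69.2 MHz, 86.8 MHz.
k=3: 108.2 MHz, 125.8 MHz.
Within [44.8 MHz, 83.4 MHz]: 47.8 MHz, 69.2 MHz.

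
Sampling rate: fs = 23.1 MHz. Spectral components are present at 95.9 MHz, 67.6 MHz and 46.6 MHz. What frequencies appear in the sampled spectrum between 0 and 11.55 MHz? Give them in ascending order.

fs/2 = 11.55 MHz.
95.9 MHz mod fs = 3.5 MHz.
3.5 MHz ≤ fs/2 = 11.55 MHz, appears at 3.5 MHz.
67.6 MHz mod fs = 21.4 MHz.
21.4 MHz > fs/2 = 11.55 MHz, folds to fs − 21.4 MHz = 1.7 MHz.
46.6 MHz mod fs = 0.4 MHz.
0.4 MHz ≤ fs/2 = 11.55 MHz, appears at 0.4 MHz.
Distinct values: {0.4 MHz, 1.7 MHz, 3.5 MHz}.

0.4 MHz, 1.7 MHz, 3.5 MHz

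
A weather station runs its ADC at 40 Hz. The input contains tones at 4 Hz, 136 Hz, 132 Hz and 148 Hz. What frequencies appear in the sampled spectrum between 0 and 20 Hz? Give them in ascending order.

4 Hz, 12 Hz, 16 Hz

fs/2 = 20 Hz.
4 Hz ≤ fs/2 = 20 Hz, passes unchanged.
136 Hz mod fs = 16 Hz.
16 Hz ≤ fs/2 = 20 Hz, appears at 16 Hz.
132 Hz mod fs = 12 Hz.
12 Hz ≤ fs/2 = 20 Hz, appears at 12 Hz.
148 Hz mod fs = 28 Hz.
28 Hz > fs/2 = 20 Hz, folds to fs − 28 Hz = 12 Hz.
Distinct values: {4 Hz, 12 Hz, 16 Hz}.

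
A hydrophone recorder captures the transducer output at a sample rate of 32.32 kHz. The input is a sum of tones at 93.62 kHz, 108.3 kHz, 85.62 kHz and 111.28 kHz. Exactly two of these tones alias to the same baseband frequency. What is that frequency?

11.34 kHz

fs/2 = 16.16 kHz.
93.62 kHz mod fs = 28.98 kHz.
28.98 kHz > fs/2 = 16.16 kHz, folds to fs − 28.98 kHz = 3.34 kHz.
108.3 kHz mod fs = 11.34 kHz.
11.34 kHz ≤ fs/2 = 16.16 kHz, appears at 11.34 kHz.
85.62 kHz mod fs = 20.98 kHz.
20.98 kHz > fs/2 = 16.16 kHz, folds to fs − 20.98 kHz = 11.34 kHz.
111.28 kHz mod fs = 14.32 kHz.
14.32 kHz ≤ fs/2 = 16.16 kHz, appears at 14.32 kHz.
85.62 kHz and 108.3 kHz both map to 11.34 kHz.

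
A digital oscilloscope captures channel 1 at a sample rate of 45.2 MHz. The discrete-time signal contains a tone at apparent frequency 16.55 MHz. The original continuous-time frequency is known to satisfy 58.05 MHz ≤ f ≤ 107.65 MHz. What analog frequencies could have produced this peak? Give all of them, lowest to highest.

Frequencies that alias to 16.55 MHz are k·fs ± 16.55 MHz for integer k ≥ 0.
k=0: 16.55 MHz.
k=1: 28.65 MHz, 61.75 MHz.
k=2: 73.85 MHz, 106.95 MHz.
k=3: 119.05 MHz, 152.15 MHz.
Within [58.05 MHz, 107.65 MHz]: 61.75 MHz, 73.85 MHz, 106.95 MHz.

61.75 MHz, 73.85 MHz, 106.95 MHz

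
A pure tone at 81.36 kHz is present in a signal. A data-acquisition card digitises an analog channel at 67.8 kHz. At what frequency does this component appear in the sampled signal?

81.36 kHz mod fs = 13.56 kHz.
13.56 kHz ≤ fs/2 = 33.9 kHz, appears at 13.56 kHz.

13.56 kHz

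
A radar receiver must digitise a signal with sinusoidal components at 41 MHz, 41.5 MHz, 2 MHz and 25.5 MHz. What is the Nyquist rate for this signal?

83 MHz

Highest-frequency component: 41.5 MHz.
Nyquist rate = 2 × 41.5 MHz = 83 MHz.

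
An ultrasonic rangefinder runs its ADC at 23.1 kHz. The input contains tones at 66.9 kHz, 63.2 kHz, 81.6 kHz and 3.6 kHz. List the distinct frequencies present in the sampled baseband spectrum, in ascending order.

fs/2 = 11.55 kHz.
66.9 kHz mod fs = 20.7 kHz.
20.7 kHz > fs/2 = 11.55 kHz, folds to fs − 20.7 kHz = 2.4 kHz.
63.2 kHz mod fs = 17 kHz.
17 kHz > fs/2 = 11.55 kHz, folds to fs − 17 kHz = 6.1 kHz.
81.6 kHz mod fs = 12.3 kHz.
12.3 kHz > fs/2 = 11.55 kHz, folds to fs − 12.3 kHz = 10.8 kHz.
3.6 kHz ≤ fs/2 = 11.55 kHz, passes unchanged.
Distinct values: {2.4 kHz, 3.6 kHz, 6.1 kHz, 10.8 kHz}.

2.4 kHz, 3.6 kHz, 6.1 kHz, 10.8 kHz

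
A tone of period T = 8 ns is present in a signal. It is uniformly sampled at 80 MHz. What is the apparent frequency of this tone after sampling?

35 MHz

T = 8 ns → f = 1/T = 125 MHz.
125 MHz mod fs = 45 MHz.
45 MHz > fs/2 = 40 MHz, folds to fs − 45 MHz = 35 MHz.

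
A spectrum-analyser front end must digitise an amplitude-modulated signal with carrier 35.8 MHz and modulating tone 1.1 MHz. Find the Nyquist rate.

73.8 MHz

AM sidebands sit at fc ± fm = 34.7 MHz and 36.9 MHz.
Highest-frequency component: 36.9 MHz.
Nyquist rate = 2 × 36.9 MHz = 73.8 MHz.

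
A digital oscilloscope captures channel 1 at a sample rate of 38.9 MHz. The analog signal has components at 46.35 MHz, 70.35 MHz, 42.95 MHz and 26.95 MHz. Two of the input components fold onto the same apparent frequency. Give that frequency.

fs/2 = 19.45 MHz.
46.35 MHz mod fs = 7.45 MHz.
7.45 MHz ≤ fs/2 = 19.45 MHz, appears at 7.45 MHz.
70.35 MHz mod fs = 31.45 MHz.
31.45 MHz > fs/2 = 19.45 MHz, folds to fs − 31.45 MHz = 7.45 MHz.
42.95 MHz mod fs = 4.05 MHz.
4.05 MHz ≤ fs/2 = 19.45 MHz, appears at 4.05 MHz.
26.95 MHz > fs/2 = 19.45 MHz, folds to fs − 26.95 MHz = 11.95 MHz.
46.35 MHz and 70.35 MHz both map to 7.45 MHz.

7.45 MHz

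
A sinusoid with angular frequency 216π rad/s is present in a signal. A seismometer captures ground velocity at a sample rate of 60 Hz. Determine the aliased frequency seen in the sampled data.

12 Hz

ω = 216π rad/s → f = ω/(2π) = 108 Hz.
108 Hz mod fs = 48 Hz.
48 Hz > fs/2 = 30 Hz, folds to fs − 48 Hz = 12 Hz.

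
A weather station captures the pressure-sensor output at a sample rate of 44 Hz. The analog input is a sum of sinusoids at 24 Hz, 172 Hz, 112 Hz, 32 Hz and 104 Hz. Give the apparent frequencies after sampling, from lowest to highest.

fs/2 = 22 Hz.
24 Hz > fs/2 = 22 Hz, folds to fs − 24 Hz = 20 Hz.
172 Hz mod fs = 40 Hz.
40 Hz > fs/2 = 22 Hz, folds to fs − 40 Hz = 4 Hz.
112 Hz mod fs = 24 Hz.
24 Hz > fs/2 = 22 Hz, folds to fs − 24 Hz = 20 Hz.
32 Hz > fs/2 = 22 Hz, folds to fs − 32 Hz = 12 Hz.
104 Hz mod fs = 16 Hz.
16 Hz ≤ fs/2 = 22 Hz, appears at 16 Hz.
Distinct values: {4 Hz, 12 Hz, 16 Hz, 20 Hz}.

4 Hz, 12 Hz, 16 Hz, 20 Hz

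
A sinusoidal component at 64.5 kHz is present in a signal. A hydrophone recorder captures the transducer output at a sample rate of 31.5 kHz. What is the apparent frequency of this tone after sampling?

64.5 kHz mod fs = 1.5 kHz.
1.5 kHz ≤ fs/2 = 15.75 kHz, appears at 1.5 kHz.

1.5 kHz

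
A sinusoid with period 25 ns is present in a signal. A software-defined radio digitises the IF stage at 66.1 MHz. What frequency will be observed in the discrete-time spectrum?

T = 25 ns → f = 1/T = 40 MHz.
40 MHz > fs/2 = 33.05 MHz, folds to fs − 40 MHz = 26.1 MHz.

26.1 MHz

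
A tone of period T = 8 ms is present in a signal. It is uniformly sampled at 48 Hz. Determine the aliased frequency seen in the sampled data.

19 Hz

T = 8 ms → f = 1/T = 125 Hz.
125 Hz mod fs = 29 Hz.
29 Hz > fs/2 = 24 Hz, folds to fs − 29 Hz = 19 Hz.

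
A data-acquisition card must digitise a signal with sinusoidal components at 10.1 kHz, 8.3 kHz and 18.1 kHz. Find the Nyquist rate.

Highest-frequency component: 18.1 kHz.
Nyquist rate = 2 × 18.1 kHz = 36.2 kHz.

36.2 kHz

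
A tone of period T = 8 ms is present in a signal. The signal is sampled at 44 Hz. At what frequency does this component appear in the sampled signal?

7 Hz

T = 8 ms → f = 1/T = 125 Hz.
125 Hz mod fs = 37 Hz.
37 Hz > fs/2 = 22 Hz, folds to fs − 37 Hz = 7 Hz.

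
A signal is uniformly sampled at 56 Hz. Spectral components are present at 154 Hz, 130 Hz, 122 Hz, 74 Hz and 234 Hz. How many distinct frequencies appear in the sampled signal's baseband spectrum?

fs/2 = 28 Hz.
154 Hz mod fs = 42 Hz.
42 Hz > fs/2 = 28 Hz, folds to fs − 42 Hz = 14 Hz.
130 Hz mod fs = 18 Hz.
18 Hz ≤ fs/2 = 28 Hz, appears at 18 Hz.
122 Hz mod fs = 10 Hz.
10 Hz ≤ fs/2 = 28 Hz, appears at 10 Hz.
74 Hz mod fs = 18 Hz.
18 Hz ≤ fs/2 = 28 Hz, appears at 18 Hz.
234 Hz mod fs = 10 Hz.
10 Hz ≤ fs/2 = 28 Hz, appears at 10 Hz.
Distinct values: {10 Hz, 14 Hz, 18 Hz} → 3.

3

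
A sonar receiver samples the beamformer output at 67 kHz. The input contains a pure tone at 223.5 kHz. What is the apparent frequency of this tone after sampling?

223.5 kHz mod fs = 22.5 kHz.
22.5 kHz ≤ fs/2 = 33.5 kHz, appears at 22.5 kHz.

22.5 kHz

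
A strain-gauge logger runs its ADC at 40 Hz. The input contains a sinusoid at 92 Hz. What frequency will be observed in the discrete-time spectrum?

12 Hz

92 Hz mod fs = 12 Hz.
12 Hz ≤ fs/2 = 20 Hz, appears at 12 Hz.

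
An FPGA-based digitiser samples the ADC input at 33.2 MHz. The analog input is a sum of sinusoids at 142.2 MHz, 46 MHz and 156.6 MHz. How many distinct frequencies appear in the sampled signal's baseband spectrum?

fs/2 = 16.6 MHz.
142.2 MHz mod fs = 9.4 MHz.
9.4 MHz ≤ fs/2 = 16.6 MHz, appears at 9.4 MHz.
46 MHz mod fs = 12.8 MHz.
12.8 MHz ≤ fs/2 = 16.6 MHz, appears at 12.8 MHz.
156.6 MHz mod fs = 23.8 MHz.
23.8 MHz > fs/2 = 16.6 MHz, folds to fs − 23.8 MHz = 9.4 MHz.
Distinct values: {9.4 MHz, 12.8 MHz} → 2.

2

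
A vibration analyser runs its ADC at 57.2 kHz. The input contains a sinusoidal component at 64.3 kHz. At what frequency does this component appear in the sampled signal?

64.3 kHz mod fs = 7.1 kHz.
7.1 kHz ≤ fs/2 = 28.6 kHz, appears at 7.1 kHz.

7.1 kHz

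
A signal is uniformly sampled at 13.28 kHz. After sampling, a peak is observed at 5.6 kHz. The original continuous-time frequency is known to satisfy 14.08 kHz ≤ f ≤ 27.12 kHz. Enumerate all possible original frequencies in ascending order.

Frequencies that alias to 5.6 kHz are k·fs ± 5.6 kHz for integer k ≥ 0.
k=0: 5.6 kHz.
k=1: 7.68 kHz, 18.88 kHz.
k=2: 20.96 kHz, 32.16 kHz.
k=3: 34.24 kHz, 45.44 kHz.
Within [14.08 kHz, 27.12 kHz]: 18.88 kHz, 20.96 kHz.

18.88 kHz, 20.96 kHz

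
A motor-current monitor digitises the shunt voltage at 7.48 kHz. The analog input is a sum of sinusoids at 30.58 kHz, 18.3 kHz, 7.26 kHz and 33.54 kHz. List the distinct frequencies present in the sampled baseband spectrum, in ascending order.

0.22 kHz, 0.66 kHz, 3.34 kHz, 3.62 kHz

fs/2 = 3.74 kHz.
30.58 kHz mod fs = 0.66 kHz.
0.66 kHz ≤ fs/2 = 3.74 kHz, appears at 0.66 kHz.
18.3 kHz mod fs = 3.34 kHz.
3.34 kHz ≤ fs/2 = 3.74 kHz, appears at 3.34 kHz.
7.26 kHz > fs/2 = 3.74 kHz, folds to fs − 7.26 kHz = 0.22 kHz.
33.54 kHz mod fs = 3.62 kHz.
3.62 kHz ≤ fs/2 = 3.74 kHz, appears at 3.62 kHz.
Distinct values: {0.22 kHz, 0.66 kHz, 3.34 kHz, 3.62 kHz}.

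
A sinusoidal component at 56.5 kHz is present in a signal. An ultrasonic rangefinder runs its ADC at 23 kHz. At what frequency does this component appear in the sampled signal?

56.5 kHz mod fs = 10.5 kHz.
10.5 kHz ≤ fs/2 = 11.5 kHz, appears at 10.5 kHz.

10.5 kHz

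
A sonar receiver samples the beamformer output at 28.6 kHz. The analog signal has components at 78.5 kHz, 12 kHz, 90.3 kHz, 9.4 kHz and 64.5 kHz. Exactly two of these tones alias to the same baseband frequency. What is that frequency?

fs/2 = 14.3 kHz.
78.5 kHz mod fs = 21.3 kHz.
21.3 kHz > fs/2 = 14.3 kHz, folds to fs − 21.3 kHz = 7.3 kHz.
12 kHz ≤ fs/2 = 14.3 kHz, passes unchanged.
90.3 kHz mod fs = 4.5 kHz.
4.5 kHz ≤ fs/2 = 14.3 kHz, appears at 4.5 kHz.
9.4 kHz ≤ fs/2 = 14.3 kHz, passes unchanged.
64.5 kHz mod fs = 7.3 kHz.
7.3 kHz ≤ fs/2 = 14.3 kHz, appears at 7.3 kHz.
64.5 kHz and 78.5 kHz both map to 7.3 kHz.

7.3 kHz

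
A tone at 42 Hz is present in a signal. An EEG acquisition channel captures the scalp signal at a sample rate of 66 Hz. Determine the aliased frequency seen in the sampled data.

24 Hz

42 Hz > fs/2 = 33 Hz, folds to fs − 42 Hz = 24 Hz.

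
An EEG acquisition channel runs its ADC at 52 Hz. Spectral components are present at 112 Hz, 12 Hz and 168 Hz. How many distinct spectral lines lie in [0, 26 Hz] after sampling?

2

fs/2 = 26 Hz.
112 Hz mod fs = 8 Hz.
8 Hz ≤ fs/2 = 26 Hz, appears at 8 Hz.
12 Hz ≤ fs/2 = 26 Hz, passes unchanged.
168 Hz mod fs = 12 Hz.
12 Hz ≤ fs/2 = 26 Hz, appears at 12 Hz.
Distinct values: {8 Hz, 12 Hz} → 2.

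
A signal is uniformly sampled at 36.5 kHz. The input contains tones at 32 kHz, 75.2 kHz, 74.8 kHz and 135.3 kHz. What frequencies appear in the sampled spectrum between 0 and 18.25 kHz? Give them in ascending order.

fs/2 = 18.25 kHz.
32 kHz > fs/2 = 18.25 kHz, folds to fs − 32 kHz = 4.5 kHz.
75.2 kHz mod fs = 2.2 kHz.
2.2 kHz ≤ fs/2 = 18.25 kHz, appears at 2.2 kHz.
74.8 kHz mod fs = 1.8 kHz.
1.8 kHz ≤ fs/2 = 18.25 kHz, appears at 1.8 kHz.
135.3 kHz mod fs = 25.8 kHz.
25.8 kHz > fs/2 = 18.25 kHz, folds to fs − 25.8 kHz = 10.7 kHz.
Distinct values: {1.8 kHz, 2.2 kHz, 4.5 kHz, 10.7 kHz}.

1.8 kHz, 2.2 kHz, 4.5 kHz, 10.7 kHz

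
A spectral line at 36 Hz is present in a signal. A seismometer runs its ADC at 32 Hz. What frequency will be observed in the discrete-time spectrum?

4 Hz

36 Hz mod fs = 4 Hz.
4 Hz ≤ fs/2 = 16 Hz, appears at 4 Hz.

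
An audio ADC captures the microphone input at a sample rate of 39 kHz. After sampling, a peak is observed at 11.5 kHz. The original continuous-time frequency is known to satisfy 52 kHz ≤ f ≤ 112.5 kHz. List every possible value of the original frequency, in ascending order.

Frequencies that alias to 11.5 kHz are k·fs ± 11.5 kHz for integer k ≥ 0.
k=0: 11.5 kHz.
k=1: 27.5 kHz, 50.5 kHz.
k=2: 66.5 kHz, 89.5 kHz.
k=3: 105.5 kHz, 128.5 kHz.
k=4: 144.5 kHz, 167.5 kHz.
Within [52 kHz, 112.5 kHz]: 66.5 kHz, 89.5 kHz, 105.5 kHz.

66.5 kHz, 89.5 kHz, 105.5 kHz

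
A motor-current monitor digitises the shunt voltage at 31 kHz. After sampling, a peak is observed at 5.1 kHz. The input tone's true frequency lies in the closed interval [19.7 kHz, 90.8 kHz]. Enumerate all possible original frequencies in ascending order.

Frequencies that alias to 5.1 kHz are k·fs ± 5.1 kHz for integer k ≥ 0.
k=0: 5.1 kHz.
k=1: 25.9 kHz, 36.1 kHz.
k=2: 56.9 kHz, 67.1 kHz.
k=3: 87.9 kHz, 98.1 kHz.
k=4: 118.9 kHz, 129.1 kHz.
Within [19.7 kHz, 90.8 kHz]: 25.9 kHz, 36.1 kHz, 56.9 kHz, 67.1 kHz, 87.9 kHz.

25.9 kHz, 36.1 kHz, 56.9 kHz, 67.1 kHz, 87.9 kHz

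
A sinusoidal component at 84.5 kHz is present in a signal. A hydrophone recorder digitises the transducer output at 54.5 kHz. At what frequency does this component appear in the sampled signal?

24.5 kHz

84.5 kHz mod fs = 30 kHz.
30 kHz > fs/2 = 27.25 kHz, folds to fs − 30 kHz = 24.5 kHz.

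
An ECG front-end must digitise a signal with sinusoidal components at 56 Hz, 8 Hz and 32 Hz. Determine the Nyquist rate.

112 Hz

Highest-frequency component: 56 Hz.
Nyquist rate = 2 × 56 Hz = 112 Hz.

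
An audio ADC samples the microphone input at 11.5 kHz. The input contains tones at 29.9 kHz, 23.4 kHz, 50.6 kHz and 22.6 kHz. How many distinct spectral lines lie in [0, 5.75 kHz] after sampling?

fs/2 = 5.75 kHz.
29.9 kHz mod fs = 6.9 kHz.
6.9 kHz > fs/2 = 5.75 kHz, folds to fs − 6.9 kHz = 4.6 kHz.
23.4 kHz mod fs = 0.4 kHz.
0.4 kHz ≤ fs/2 = 5.75 kHz, appears at 0.4 kHz.
50.6 kHz mod fs = 4.6 kHz.
4.6 kHz ≤ fs/2 = 5.75 kHz, appears at 4.6 kHz.
22.6 kHz mod fs = 11.1 kHz.
11.1 kHz > fs/2 = 5.75 kHz, folds to fs − 11.1 kHz = 0.4 kHz.
Distinct values: {0.4 kHz, 4.6 kHz} → 2.

2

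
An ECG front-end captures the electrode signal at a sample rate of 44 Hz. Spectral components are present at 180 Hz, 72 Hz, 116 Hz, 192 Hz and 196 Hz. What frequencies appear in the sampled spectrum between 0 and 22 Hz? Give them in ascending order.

4 Hz, 16 Hz, 20 Hz

fs/2 = 22 Hz.
180 Hz mod fs = 4 Hz.
4 Hz ≤ fs/2 = 22 Hz, appears at 4 Hz.
72 Hz mod fs = 28 Hz.
28 Hz > fs/2 = 22 Hz, folds to fs − 28 Hz = 16 Hz.
116 Hz mod fs = 28 Hz.
28 Hz > fs/2 = 22 Hz, folds to fs − 28 Hz = 16 Hz.
192 Hz mod fs = 16 Hz.
16 Hz ≤ fs/2 = 22 Hz, appears at 16 Hz.
196 Hz mod fs = 20 Hz.
20 Hz ≤ fs/2 = 22 Hz, appears at 20 Hz.
Distinct values: {4 Hz, 16 Hz, 20 Hz}.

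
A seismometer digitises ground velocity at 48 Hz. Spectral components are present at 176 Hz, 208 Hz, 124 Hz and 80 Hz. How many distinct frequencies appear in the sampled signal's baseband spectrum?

fs/2 = 24 Hz.
176 Hz mod fs = 32 Hz.
32 Hz > fs/2 = 24 Hz, folds to fs − 32 Hz = 16 Hz.
208 Hz mod fs = 16 Hz.
16 Hz ≤ fs/2 = 24 Hz, appears at 16 Hz.
124 Hz mod fs = 28 Hz.
28 Hz > fs/2 = 24 Hz, folds to fs − 28 Hz = 20 Hz.
80 Hz mod fs = 32 Hz.
32 Hz > fs/2 = 24 Hz, folds to fs − 32 Hz = 16 Hz.
Distinct values: {16 Hz, 20 Hz} → 2.

2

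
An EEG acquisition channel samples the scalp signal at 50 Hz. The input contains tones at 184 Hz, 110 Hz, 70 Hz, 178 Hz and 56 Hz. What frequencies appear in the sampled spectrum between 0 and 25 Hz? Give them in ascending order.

6 Hz, 10 Hz, 16 Hz, 20 Hz, 22 Hz

fs/2 = 25 Hz.
184 Hz mod fs = 34 Hz.
34 Hz > fs/2 = 25 Hz, folds to fs − 34 Hz = 16 Hz.
110 Hz mod fs = 10 Hz.
10 Hz ≤ fs/2 = 25 Hz, appears at 10 Hz.
70 Hz mod fs = 20 Hz.
20 Hz ≤ fs/2 = 25 Hz, appears at 20 Hz.
178 Hz mod fs = 28 Hz.
28 Hz > fs/2 = 25 Hz, folds to fs − 28 Hz = 22 Hz.
56 Hz mod fs = 6 Hz.
6 Hz ≤ fs/2 = 25 Hz, appears at 6 Hz.
Distinct values: {6 Hz, 10 Hz, 16 Hz, 20 Hz, 22 Hz}.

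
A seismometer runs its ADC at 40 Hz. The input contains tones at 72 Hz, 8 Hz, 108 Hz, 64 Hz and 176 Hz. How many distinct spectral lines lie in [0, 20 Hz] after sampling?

fs/2 = 20 Hz.
72 Hz mod fs = 32 Hz.
32 Hz > fs/2 = 20 Hz, folds to fs − 32 Hz = 8 Hz.
8 Hz ≤ fs/2 = 20 Hz, passes unchanged.
108 Hz mod fs = 28 Hz.
28 Hz > fs/2 = 20 Hz, folds to fs − 28 Hz = 12 Hz.
64 Hz mod fs = 24 Hz.
24 Hz > fs/2 = 20 Hz, folds to fs − 24 Hz = 16 Hz.
176 Hz mod fs = 16 Hz.
16 Hz ≤ fs/2 = 20 Hz, appears at 16 Hz.
Distinct values: {8 Hz, 12 Hz, 16 Hz} → 3.

3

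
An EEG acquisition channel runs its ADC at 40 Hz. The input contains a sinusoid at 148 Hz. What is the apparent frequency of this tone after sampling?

148 Hz mod fs = 28 Hz.
28 Hz > fs/2 = 20 Hz, folds to fs − 28 Hz = 12 Hz.

12 Hz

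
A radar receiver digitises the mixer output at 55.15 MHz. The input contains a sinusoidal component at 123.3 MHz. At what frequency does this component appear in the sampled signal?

13 MHz

123.3 MHz mod fs = 13 MHz.
13 MHz ≤ fs/2 = 27.575 MHz, appears at 13 MHz.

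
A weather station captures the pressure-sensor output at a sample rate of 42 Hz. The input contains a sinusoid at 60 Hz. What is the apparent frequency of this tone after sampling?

60 Hz mod fs = 18 Hz.
18 Hz ≤ fs/2 = 21 Hz, appears at 18 Hz.

18 Hz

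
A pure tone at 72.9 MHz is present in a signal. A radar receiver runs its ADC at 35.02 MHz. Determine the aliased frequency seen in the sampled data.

2.86 MHz

72.9 MHz mod fs = 2.86 MHz.
2.86 MHz ≤ fs/2 = 17.51 MHz, appears at 2.86 MHz.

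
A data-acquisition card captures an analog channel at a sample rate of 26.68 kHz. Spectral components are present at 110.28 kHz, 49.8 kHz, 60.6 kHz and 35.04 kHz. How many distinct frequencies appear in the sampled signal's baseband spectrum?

fs/2 = 13.34 kHz.
110.28 kHz mod fs = 3.56 kHz.
3.56 kHz ≤ fs/2 = 13.34 kHz, appears at 3.56 kHz.
49.8 kHz mod fs = 23.12 kHz.
23.12 kHz > fs/2 = 13.34 kHz, folds to fs − 23.12 kHz = 3.56 kHz.
60.6 kHz mod fs = 7.24 kHz.
7.24 kHz ≤ fs/2 = 13.34 kHz, appears at 7.24 kHz.
35.04 kHz mod fs = 8.36 kHz.
8.36 kHz ≤ fs/2 = 13.34 kHz, appears at 8.36 kHz.
Distinct values: {3.56 kHz, 7.24 kHz, 8.36 kHz} → 3.

3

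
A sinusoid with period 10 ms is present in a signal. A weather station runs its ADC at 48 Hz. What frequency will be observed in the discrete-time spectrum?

4 Hz

T = 10 ms → f = 1/T = 100 Hz.
100 Hz mod fs = 4 Hz.
4 Hz ≤ fs/2 = 24 Hz, appears at 4 Hz.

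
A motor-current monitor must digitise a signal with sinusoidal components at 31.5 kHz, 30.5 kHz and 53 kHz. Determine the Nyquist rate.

106 kHz

Highest-frequency component: 53 kHz.
Nyquist rate = 2 × 53 kHz = 106 kHz.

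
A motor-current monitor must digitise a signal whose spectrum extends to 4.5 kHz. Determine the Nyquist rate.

Nyquist rate = 2 × 4.5 kHz = 9 kHz.

9 kHz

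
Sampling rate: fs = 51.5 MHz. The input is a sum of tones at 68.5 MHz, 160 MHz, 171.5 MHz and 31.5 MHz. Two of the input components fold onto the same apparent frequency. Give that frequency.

17 MHz

fs/2 = 25.75 MHz.
68.5 MHz mod fs = 17 MHz.
17 MHz ≤ fs/2 = 25.75 MHz, appears at 17 MHz.
160 MHz mod fs = 5.5 MHz.
5.5 MHz ≤ fs/2 = 25.75 MHz, appears at 5.5 MHz.
171.5 MHz mod fs = 17 MHz.
17 MHz ≤ fs/2 = 25.75 MHz, appears at 17 MHz.
31.5 MHz > fs/2 = 25.75 MHz, folds to fs − 31.5 MHz = 20 MHz.
68.5 MHz and 171.5 MHz both map to 17 MHz.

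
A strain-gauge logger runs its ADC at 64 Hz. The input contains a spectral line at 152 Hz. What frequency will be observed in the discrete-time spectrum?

152 Hz mod fs = 24 Hz.
24 Hz ≤ fs/2 = 32 Hz, appears at 24 Hz.

24 Hz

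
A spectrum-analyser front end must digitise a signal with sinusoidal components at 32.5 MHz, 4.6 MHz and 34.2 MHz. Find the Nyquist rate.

68.4 MHz

Highest-frequency component: 34.2 MHz.
Nyquist rate = 2 × 34.2 MHz = 68.4 MHz.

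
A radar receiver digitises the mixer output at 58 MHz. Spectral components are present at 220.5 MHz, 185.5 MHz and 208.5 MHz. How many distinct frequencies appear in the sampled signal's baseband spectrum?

2

fs/2 = 29 MHz.
220.5 MHz mod fs = 46.5 MHz.
46.5 MHz > fs/2 = 29 MHz, folds to fs − 46.5 MHz = 11.5 MHz.
185.5 MHz mod fs = 11.5 MHz.
11.5 MHz ≤ fs/2 = 29 MHz, appears at 11.5 MHz.
208.5 MHz mod fs = 34.5 MHz.
34.5 MHz > fs/2 = 29 MHz, folds to fs − 34.5 MHz = 23.5 MHz.
Distinct values: {11.5 MHz, 23.5 MHz} → 2.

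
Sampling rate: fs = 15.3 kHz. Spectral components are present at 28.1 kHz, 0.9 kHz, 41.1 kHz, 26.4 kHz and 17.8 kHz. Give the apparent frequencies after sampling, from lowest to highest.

fs/2 = 7.65 kHz.
28.1 kHz mod fs = 12.8 kHz.
12.8 kHz > fs/2 = 7.65 kHz, folds to fs − 12.8 kHz = 2.5 kHz.
0.9 kHz ≤ fs/2 = 7.65 kHz, passes unchanged.
41.1 kHz mod fs = 10.5 kHz.
10.5 kHz > fs/2 = 7.65 kHz, folds to fs − 10.5 kHz = 4.8 kHz.
26.4 kHz mod fs = 11.1 kHz.
11.1 kHz > fs/2 = 7.65 kHz, folds to fs − 11.1 kHz = 4.2 kHz.
17.8 kHz mod fs = 2.5 kHz.
2.5 kHz ≤ fs/2 = 7.65 kHz, appears at 2.5 kHz.
Distinct values: {0.9 kHz, 2.5 kHz, 4.2 kHz, 4.8 kHz}.

0.9 kHz, 2.5 kHz, 4.2 kHz, 4.8 kHz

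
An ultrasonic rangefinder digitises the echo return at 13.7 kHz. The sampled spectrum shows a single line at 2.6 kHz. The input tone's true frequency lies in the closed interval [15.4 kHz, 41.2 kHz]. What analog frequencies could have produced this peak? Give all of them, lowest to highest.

16.3 kHz, 24.8 kHz, 30 kHz, 38.5 kHz

Frequencies that alias to 2.6 kHz are k·fs ± 2.6 kHz for integer k ≥ 0.
k=0: 2.6 kHz.
k=1: 11.1 kHz, 16.3 kHz.
k=2: 24.8 kHz, 30 kHz.
k=3: 38.5 kHz, 43.7 kHz.
k=4: 52.2 kHz, 57.4 kHz.
Within [15.4 kHz, 41.2 kHz]: 16.3 kHz, 24.8 kHz, 30 kHz, 38.5 kHz.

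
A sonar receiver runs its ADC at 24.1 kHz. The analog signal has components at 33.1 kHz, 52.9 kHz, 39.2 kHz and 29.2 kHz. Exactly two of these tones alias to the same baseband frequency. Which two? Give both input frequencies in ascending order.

fs/2 = 12.05 kHz.
33.1 kHz mod fs = 9 kHz.
9 kHz ≤ fs/2 = 12.05 kHz, appears at 9 kHz.
52.9 kHz mod fs = 4.7 kHz.
4.7 kHz ≤ fs/2 = 12.05 kHz, appears at 4.7 kHz.
39.2 kHz mod fs = 15.1 kHz.
15.1 kHz > fs/2 = 12.05 kHz, folds to fs − 15.1 kHz = 9 kHz.
29.2 kHz mod fs = 5.1 kHz.
5.1 kHz ≤ fs/2 = 12.05 kHz, appears at 5.1 kHz.
33.1 kHz and 39.2 kHz both map to 9 kHz.

33.1 kHz, 39.2 kHz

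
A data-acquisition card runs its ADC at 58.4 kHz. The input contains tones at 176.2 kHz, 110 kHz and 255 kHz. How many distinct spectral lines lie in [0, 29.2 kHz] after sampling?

3

fs/2 = 29.2 kHz.
176.2 kHz mod fs = 1 kHz.
1 kHz ≤ fs/2 = 29.2 kHz, appears at 1 kHz.
110 kHz mod fs = 51.6 kHz.
51.6 kHz > fs/2 = 29.2 kHz, folds to fs − 51.6 kHz = 6.8 kHz.
255 kHz mod fs = 21.4 kHz.
21.4 kHz ≤ fs/2 = 29.2 kHz, appears at 21.4 kHz.
Distinct values: {1 kHz, 6.8 kHz, 21.4 kHz} → 3.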